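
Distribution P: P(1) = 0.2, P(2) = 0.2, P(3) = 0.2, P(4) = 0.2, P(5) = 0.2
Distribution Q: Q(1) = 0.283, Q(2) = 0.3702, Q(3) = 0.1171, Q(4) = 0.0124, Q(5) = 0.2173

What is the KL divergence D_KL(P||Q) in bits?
0.6550 bits

D_KL(P||Q) = Σ P(x) log₂(P(x)/Q(x))

Computing term by term:
  P(1)·log₂(P(1)/Q(1)) = 0.2·log₂(0.2/0.283) = -0.10016
  P(2)·log₂(P(2)/Q(2)) = 0.2·log₂(0.2/0.3702) = -0.17766
  P(3)·log₂(P(3)/Q(3)) = 0.2·log₂(0.2/0.1171) = 0.15445
  P(4)·log₂(P(4)/Q(4)) = 0.2·log₂(0.2/0.0124) = 0.80232
  P(5)·log₂(P(5)/Q(5)) = 0.2·log₂(0.2/0.2173) = -0.02394

D_KL(P||Q) = -0.10016 - 0.17766 + 0.15445 + 0.80232 - 0.02394 = 0.65501 ≈ 0.6550 bits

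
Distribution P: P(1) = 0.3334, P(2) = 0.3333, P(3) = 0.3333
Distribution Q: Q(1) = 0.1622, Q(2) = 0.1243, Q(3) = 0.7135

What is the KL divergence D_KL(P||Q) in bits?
0.4549 bits

D_KL(P||Q) = Σ P(x) log₂(P(x)/Q(x))

Computing term by term:
  P(1)·log₂(P(1)/Q(1)) = 0.3334·log₂(0.3334/0.1622) = 0.34656
  P(2)·log₂(P(2)/Q(2)) = 0.3333·log₂(0.3333/0.1243) = 0.47428
  P(3)·log₂(P(3)/Q(3)) = 0.3333·log₂(0.3333/0.7135) = -0.36599

D_KL(P||Q) = 0.34656 + 0.47428 - 0.36599 = 0.45485 ≈ 0.4549 bits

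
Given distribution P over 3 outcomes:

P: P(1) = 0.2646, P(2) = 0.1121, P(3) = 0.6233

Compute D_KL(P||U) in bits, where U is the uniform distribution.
0.2984 bits

U(i) = 1/3 for all i

D_KL(P||U) = Σ P(x) log₂(P(x) / (1/3))
           = Σ P(x) log₂(P(x)) + log₂(3)
           = log₂(3) - H(P)

H(P) = -Σ P(x) log₂(P(x)):
  -P(1)·log₂(P(1)) = -(0.2646)·log₂(0.2646) = 0.50753
  -P(2)·log₂(P(2)) = -(0.1121)·log₂(0.1121) = 0.35392
  -P(3)·log₂(P(3)) = -(0.6233)·log₂(0.6233) = 0.42509
H(P) = 0.50753 + 0.35392 + 0.42509 = 1.28654 bits

log₂(3) = 1.58496 bits

D_KL(P||U) = 1.58496 - 1.28654 = 0.29842 ≈ 0.2984 bits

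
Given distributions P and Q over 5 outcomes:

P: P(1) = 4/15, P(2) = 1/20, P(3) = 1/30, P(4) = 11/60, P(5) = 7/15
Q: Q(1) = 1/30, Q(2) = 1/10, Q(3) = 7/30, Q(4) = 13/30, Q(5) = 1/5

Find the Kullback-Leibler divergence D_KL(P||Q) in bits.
0.9994 bits

D_KL(P||Q) = Σ P(x) log₂(P(x)/Q(x))

Computing term by term:
  P(1)·log₂(P(1)/Q(1)) = (4/15)·log₂((4/15)/(1/30)) = 0.80000
  P(2)·log₂(P(2)/Q(2)) = (1/20)·log₂((1/20)/(1/10)) = -0.05000
  P(3)·log₂(P(3)/Q(3)) = (1/30)·log₂((1/30)/(7/30)) = -0.09358
  P(4)·log₂(P(4)/Q(4)) = (11/60)·log₂((11/60)/(13/30)) = -0.22752
  P(5)·log₂(P(5)/Q(5)) = (7/15)·log₂((7/15)/(1/5)) = 0.57045

D_KL(P||Q) = 0.80000 - 0.05000 - 0.09358 - 0.22752 + 0.57045 = 0.99935 ≈ 0.9994 bits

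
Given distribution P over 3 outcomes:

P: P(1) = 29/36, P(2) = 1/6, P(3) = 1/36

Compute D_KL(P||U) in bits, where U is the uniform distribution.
0.7592 bits

U(i) = 1/3 for all i

D_KL(P||U) = Σ P(x) log₂(P(x) / (1/3))
           = Σ P(x) log₂(P(x)) + log₂(3)
           = log₂(3) - H(P)

H(P) = -Σ P(x) log₂(P(x)):
  -P(1)·log₂(P(1)) = -(29/36)·log₂(29/36) = 0.25129
  -P(2)·log₂(P(2)) = -(1/6)·log₂(1/6) = 0.43083
  -P(3)·log₂(P(3)) = -(1/36)·log₂(1/36) = 0.14361
H(P) = 0.25129 + 0.43083 + 0.14361 = 0.82573 bits

log₂(3) = 1.58496 bits

D_KL(P||U) = 1.58496 - 0.82573 = 0.75923 ≈ 0.7592 bits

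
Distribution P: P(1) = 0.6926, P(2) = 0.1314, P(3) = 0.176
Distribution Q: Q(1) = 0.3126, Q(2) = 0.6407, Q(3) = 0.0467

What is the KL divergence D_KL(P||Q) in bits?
0.8314 bits

D_KL(P||Q) = Σ P(x) log₂(P(x)/Q(x))

Computing term by term:
  P(1)·log₂(P(1)/Q(1)) = 0.6926·log₂(0.6926/0.3126) = 0.79490
  P(2)·log₂(P(2)/Q(2)) = 0.1314·log₂(0.1314/0.6407) = -0.30034
  P(3)·log₂(P(3)/Q(3)) = 0.176·log₂(0.176/0.0467) = 0.33688

D_KL(P||Q) = 0.79490 - 0.30034 + 0.33688 = 0.83144 ≈ 0.8314 bits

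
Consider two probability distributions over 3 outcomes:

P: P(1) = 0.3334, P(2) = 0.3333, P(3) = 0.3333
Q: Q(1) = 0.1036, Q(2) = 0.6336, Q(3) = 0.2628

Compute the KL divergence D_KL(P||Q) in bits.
0.3676 bits

D_KL(P||Q) = Σ P(x) log₂(P(x)/Q(x))

Computing term by term:
  P(1)·log₂(P(1)/Q(1)) = 0.3334·log₂(0.3334/0.1036) = 0.56219
  P(2)·log₂(P(2)/Q(2)) = 0.3333·log₂(0.3333/0.6336) = -0.30889
  P(3)·log₂(P(3)/Q(3)) = 0.3333·log₂(0.3333/0.2628) = 0.11427

D_KL(P||Q) = 0.56219 - 0.30889 + 0.11427 = 0.36757 ≈ 0.3676 bits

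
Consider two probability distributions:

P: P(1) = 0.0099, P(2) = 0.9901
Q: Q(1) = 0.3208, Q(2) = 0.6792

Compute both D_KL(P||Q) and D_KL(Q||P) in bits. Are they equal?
D_KL(P||Q) = 0.4887 bits, D_KL(Q||P) = 1.2405 bits. No, they are not equal.

D_KL(P||Q) = Σ P(x) log₂(P(x)/Q(x))

Computing term by term:
  P(1)·log₂(P(1)/Q(1)) = 0.0099·log₂(0.0099/0.3208) = -0.04968
  P(2)·log₂(P(2)/Q(2)) = 0.9901·log₂(0.9901/0.6792) = 0.53835

D_KL(P||Q) = -0.04968 + 0.53835 = 0.48867 ≈ 0.4887 bits

D_KL(Q||P) = Σ Q(x) log₂(Q(x)/P(x))

Computing term by term:
  Q(1)·log₂(Q(1)/P(1)) = 0.3208·log₂(0.3208/0.0099) = 1.60981
  Q(2)·log₂(Q(2)/P(2)) = 0.6792·log₂(0.6792/0.9901) = -0.36931

D_KL(Q||P) = 1.60981 - 0.36931 = 1.24050 ≈ 1.2405 bits

These are NOT equal (difference: 0.7518 bits). KL divergence is asymmetric: D_KL(P||Q) ≠ D_KL(Q||P) in general.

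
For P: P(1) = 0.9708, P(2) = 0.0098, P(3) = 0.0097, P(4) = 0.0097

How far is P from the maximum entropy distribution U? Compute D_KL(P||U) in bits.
1.7634 bits

U(i) = 1/4 for all i

D_KL(P||U) = Σ P(x) log₂(P(x) / (1/4))
           = Σ P(x) log₂(P(x)) + log₂(4)
           = log₂(4) - H(P)

H(P) = -Σ P(x) log₂(P(x)):
  -P(1)·log₂(P(1)) = -(0.9708)·log₂(0.9708) = 0.04151
  -P(2)·log₂(P(2)) = -(0.0098)·log₂(0.0098) = 0.06540
  -P(3)·log₂(P(3)) = -(0.0097)·log₂(0.0097) = 0.06487
  -P(4)·log₂(P(4)) = -(0.0097)·log₂(0.0097) = 0.06487
H(P) = 0.04151 + 0.06540 + 0.06487 + 0.06487 = 0.23665 bits

log₂(4) = 2.00000 bits

D_KL(P||U) = 2.00000 - 0.23665 = 1.76335 ≈ 1.7634 bits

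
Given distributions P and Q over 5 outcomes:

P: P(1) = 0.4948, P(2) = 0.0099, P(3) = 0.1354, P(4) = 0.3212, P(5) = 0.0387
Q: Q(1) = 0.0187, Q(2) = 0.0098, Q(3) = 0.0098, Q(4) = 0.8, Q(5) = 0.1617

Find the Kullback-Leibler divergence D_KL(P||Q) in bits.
2.3487 bits

D_KL(P||Q) = Σ P(x) log₂(P(x)/Q(x))

Computing term by term:
  P(1)·log₂(P(1)/Q(1)) = 0.4948·log₂(0.4948/0.0187) = 2.33829
  P(2)·log₂(P(2)/Q(2)) = 0.0099·log₂(0.0099/0.0098) = 0.00015
  P(3)·log₂(P(3)/Q(3)) = 0.1354·log₂(0.1354/0.0098) = 0.51294
  P(4)·log₂(P(4)/Q(4)) = 0.3212·log₂(0.3212/0.8) = -0.42287
  P(5)·log₂(P(5)/Q(5)) = 0.0387·log₂(0.0387/0.1617) = -0.07983

D_KL(P||Q) = 2.33829 + 0.00015 + 0.51294 - 0.42287 - 0.07983 = 2.34868 ≈ 2.3487 bits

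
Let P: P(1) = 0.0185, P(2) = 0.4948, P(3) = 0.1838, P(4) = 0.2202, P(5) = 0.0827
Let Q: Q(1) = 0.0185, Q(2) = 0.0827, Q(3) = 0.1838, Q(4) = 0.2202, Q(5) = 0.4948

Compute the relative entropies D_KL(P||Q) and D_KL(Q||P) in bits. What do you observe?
D_KL(P||Q) = 1.0636 bits, D_KL(Q||P) = 1.0636 bits. The two directions give the same value here, because Q is a self-inverse relabeling of P; in general KL divergence is asymmetric.

D_KL(P||Q) = Σ P(x) log₂(P(x)/Q(x))

Computing term by term:
  P(1)·log₂(P(1)/Q(1)) = 0.0185·log₂(0.0185/0.0185) = 0.00000
  P(2)·log₂(P(2)/Q(2)) = 0.4948·log₂(0.4948/0.0827) = 1.27702
  P(3)·log₂(P(3)/Q(3)) = 0.1838·log₂(0.1838/0.1838) = 0.00000
  P(4)·log₂(P(4)/Q(4)) = 0.2202·log₂(0.2202/0.2202) = 0.00000
  P(5)·log₂(P(5)/Q(5)) = 0.0827·log₂(0.0827/0.4948) = -0.21344

D_KL(P||Q) = 0.00000 + 1.27702 + 0.00000 + 0.00000 - 0.21344 = 1.06358 ≈ 1.0636 bits

D_KL(Q||P) = Σ Q(x) log₂(Q(x)/P(x))

Computing term by term:
  Q(1)·log₂(Q(1)/P(1)) = 0.0185·log₂(0.0185/0.0185) = 0.00000
  Q(2)·log₂(Q(2)/P(2)) = 0.0827·log₂(0.0827/0.4948) = -0.21344
  Q(3)·log₂(Q(3)/P(3)) = 0.1838·log₂(0.1838/0.1838) = 0.00000
  Q(4)·log₂(Q(4)/P(4)) = 0.2202·log₂(0.2202/0.2202) = 0.00000
  Q(5)·log₂(Q(5)/P(5)) = 0.4948·log₂(0.4948/0.0827) = 1.27702

D_KL(Q||P) = 0.00000 - 0.21344 + 0.00000 + 0.00000 + 1.27702 = 1.06358 ≈ 1.0636 bits

These ARE equal here. Q is P with outcomes relabeled (Q(2) = P(5), Q(5) = P(2)) by a relabeling that is its own inverse, so the two sums contain exactly the same terms in a different order. This is a special case — KL divergence is not symmetric in general: D_KL(P||Q) ≠ D_KL(Q||P) for most P, Q.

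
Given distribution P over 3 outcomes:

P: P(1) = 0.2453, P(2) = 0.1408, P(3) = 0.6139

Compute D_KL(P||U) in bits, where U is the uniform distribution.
0.2573 bits

U(i) = 1/3 for all i

D_KL(P||U) = Σ P(x) log₂(P(x) / (1/3))
           = Σ P(x) log₂(P(x)) + log₂(3)
           = log₂(3) - H(P)

H(P) = -Σ P(x) log₂(P(x)):
  -P(1)·log₂(P(1)) = -(0.2453)·log₂(0.2453) = 0.49732
  -P(2)·log₂(P(2)) = -(0.1408)·log₂(0.1408) = 0.39822
  -P(3)·log₂(P(3)) = -(0.6139)·log₂(0.6139) = 0.43214
H(P) = 0.49732 + 0.39822 + 0.43214 = 1.32768 bits

log₂(3) = 1.58496 bits

D_KL(P||U) = 1.58496 - 1.32768 = 0.25728 ≈ 0.2573 bits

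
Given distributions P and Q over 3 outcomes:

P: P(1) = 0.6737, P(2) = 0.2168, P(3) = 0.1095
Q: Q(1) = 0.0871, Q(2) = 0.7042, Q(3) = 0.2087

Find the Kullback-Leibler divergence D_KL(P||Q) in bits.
1.5180 bits

D_KL(P||Q) = Σ P(x) log₂(P(x)/Q(x))

Computing term by term:
  P(1)·log₂(P(1)/Q(1)) = 0.6737·log₂(0.6737/0.0871) = 1.98833
  P(2)·log₂(P(2)/Q(2)) = 0.2168·log₂(0.2168/0.7042) = -0.36848
  P(3)·log₂(P(3)/Q(3)) = 0.1095·log₂(0.1095/0.2087) = -0.10189

D_KL(P||Q) = 1.98833 - 0.36848 - 0.10189 = 1.51796 ≈ 1.5180 bits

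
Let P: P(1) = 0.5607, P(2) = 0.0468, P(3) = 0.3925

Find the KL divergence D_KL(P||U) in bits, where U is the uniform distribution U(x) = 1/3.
0.3806 bits

U(i) = 1/3 for all i

D_KL(P||U) = Σ P(x) log₂(P(x) / (1/3))
           = Σ P(x) log₂(P(x)) + log₂(3)
           = log₂(3) - H(P)

H(P) = -Σ P(x) log₂(P(x)):
  -P(1)·log₂(P(1)) = -(0.5607)·log₂(0.5607) = 0.46802
  -P(2)·log₂(P(2)) = -(0.0468)·log₂(0.0468) = 0.20673
  -P(3)·log₂(P(3)) = -(0.3925)·log₂(0.3925) = 0.52957
H(P) = 0.46802 + 0.20673 + 0.52957 = 1.20432 bits

log₂(3) = 1.58496 bits

D_KL(P||U) = 1.58496 - 1.20432 = 0.38064 ≈ 0.3806 bits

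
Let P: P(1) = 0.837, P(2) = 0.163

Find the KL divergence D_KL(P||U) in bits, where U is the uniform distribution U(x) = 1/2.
0.3586 bits

U(i) = 1/2 for all i

D_KL(P||U) = Σ P(x) log₂(P(x) / (1/2))
           = Σ P(x) log₂(P(x)) + log₂(2)
           = log₂(2) - H(P)

H(P) = -Σ P(x) log₂(P(x)):
  -P(1)·log₂(P(1)) = -(0.837)·log₂(0.837) = 0.21486
  -P(2)·log₂(P(2)) = -(0.163)·log₂(0.163) = 0.42658
H(P) = 0.21486 + 0.42658 = 0.64144 bits

log₂(2) = 1.00000 bits

D_KL(P||U) = 1.00000 - 0.64144 = 0.35856 ≈ 0.3586 bits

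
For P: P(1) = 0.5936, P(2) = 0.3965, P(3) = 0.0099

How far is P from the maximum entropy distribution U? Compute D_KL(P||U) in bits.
0.5432 bits

U(i) = 1/3 for all i

D_KL(P||U) = Σ P(x) log₂(P(x) / (1/3))
           = Σ P(x) log₂(P(x)) + log₂(3)
           = log₂(3) - H(P)

H(P) = -Σ P(x) log₂(P(x)):
  -P(1)·log₂(P(1)) = -(0.5936)·log₂(0.5936) = 0.44665
  -P(2)·log₂(P(2)) = -(0.3965)·log₂(0.3965) = 0.52917
  -P(3)·log₂(P(3)) = -(0.0099)·log₂(0.0099) = 0.06592
H(P) = 0.44665 + 0.52917 + 0.06592 = 1.04174 bits

log₂(3) = 1.58496 bits

D_KL(P||U) = 1.58496 - 1.04174 = 0.54322 ≈ 0.5432 bits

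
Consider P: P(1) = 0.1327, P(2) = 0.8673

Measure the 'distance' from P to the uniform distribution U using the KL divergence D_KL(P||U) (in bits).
0.4352 bits

U(i) = 1/2 for all i

D_KL(P||U) = Σ P(x) log₂(P(x) / (1/2))
           = Σ P(x) log₂(P(x)) + log₂(2)
           = log₂(2) - H(P)

H(P) = -Σ P(x) log₂(P(x)):
  -P(1)·log₂(P(1)) = -(0.1327)·log₂(0.1327) = 0.38666
  -P(2)·log₂(P(2)) = -(0.8673)·log₂(0.8673) = 0.17814
H(P) = 0.38666 + 0.17814 = 0.56480 bits

log₂(2) = 1.00000 bits

D_KL(P||U) = 1.00000 - 0.56480 = 0.43520 ≈ 0.4352 bits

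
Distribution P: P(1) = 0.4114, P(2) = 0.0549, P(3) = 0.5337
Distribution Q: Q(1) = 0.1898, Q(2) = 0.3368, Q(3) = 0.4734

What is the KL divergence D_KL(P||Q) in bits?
0.4078 bits

D_KL(P||Q) = Σ P(x) log₂(P(x)/Q(x))

Computing term by term:
  P(1)·log₂(P(1)/Q(1)) = 0.4114·log₂(0.4114/0.1898) = 0.45915
  P(2)·log₂(P(2)/Q(2)) = 0.0549·log₂(0.0549/0.3368) = -0.14367
  P(3)·log₂(P(3)/Q(3)) = 0.5337·log₂(0.5337/0.4734) = 0.09231

D_KL(P||Q) = 0.45915 - 0.14367 + 0.09231 = 0.40779 ≈ 0.4078 bits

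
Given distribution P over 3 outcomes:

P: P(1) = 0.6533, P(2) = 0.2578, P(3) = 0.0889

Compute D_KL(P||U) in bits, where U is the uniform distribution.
0.3691 bits

U(i) = 1/3 for all i

D_KL(P||U) = Σ P(x) log₂(P(x) / (1/3))
           = Σ P(x) log₂(P(x)) + log₂(3)
           = log₂(3) - H(P)

H(P) = -Σ P(x) log₂(P(x)):
  -P(1)·log₂(P(1)) = -(0.6533)·log₂(0.6533) = 0.40125
  -P(2)·log₂(P(2)) = -(0.2578)·log₂(0.2578) = 0.50417
  -P(3)·log₂(P(3)) = -(0.0889)·log₂(0.0889) = 0.31041
H(P) = 0.40125 + 0.50417 + 0.31041 = 1.21583 bits

log₂(3) = 1.58496 bits

D_KL(P||U) = 1.58496 - 1.21583 = 0.36913 ≈ 0.3691 bits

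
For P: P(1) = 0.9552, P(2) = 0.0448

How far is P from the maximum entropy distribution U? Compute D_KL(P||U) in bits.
0.7361 bits

U(i) = 1/2 for all i

D_KL(P||U) = Σ P(x) log₂(P(x) / (1/2))
           = Σ P(x) log₂(P(x)) + log₂(2)
           = log₂(2) - H(P)

H(P) = -Σ P(x) log₂(P(x)):
  -P(1)·log₂(P(1)) = -(0.9552)·log₂(0.9552) = 0.06316
  -P(2)·log₂(P(2)) = -(0.0448)·log₂(0.0448) = 0.20072
H(P) = 0.06316 + 0.20072 = 0.26388 bits

log₂(2) = 1.00000 bits

D_KL(P||U) = 1.00000 - 0.26388 = 0.73612 ≈ 0.7361 bits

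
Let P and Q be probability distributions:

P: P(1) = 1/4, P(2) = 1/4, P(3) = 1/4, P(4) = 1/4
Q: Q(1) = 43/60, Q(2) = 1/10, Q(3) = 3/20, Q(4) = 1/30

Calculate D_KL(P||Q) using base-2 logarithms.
0.8616 bits

D_KL(P||Q) = Σ P(x) log₂(P(x)/Q(x))

Computing term by term:
  P(1)·log₂(P(1)/Q(1)) = (1/4)·log₂((1/4)/(43/60)) = -0.37984
  P(2)·log₂(P(2)/Q(2)) = (1/4)·log₂((1/4)/(1/10)) = 0.33048
  P(3)·log₂(P(3)/Q(3)) = (1/4)·log₂((1/4)/(3/20)) = 0.18424
  P(4)·log₂(P(4)/Q(4)) = (1/4)·log₂((1/4)/(1/30)) = 0.72672

D_KL(P||Q) = -0.37984 + 0.33048 + 0.18424 + 0.72672 = 0.86160 ≈ 0.8616 bits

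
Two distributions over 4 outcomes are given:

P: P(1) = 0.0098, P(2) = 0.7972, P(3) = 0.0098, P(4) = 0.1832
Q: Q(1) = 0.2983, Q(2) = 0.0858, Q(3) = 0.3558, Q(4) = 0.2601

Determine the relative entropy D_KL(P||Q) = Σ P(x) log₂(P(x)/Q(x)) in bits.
2.3720 bits

D_KL(P||Q) = Σ P(x) log₂(P(x)/Q(x))

Computing term by term:
  P(1)·log₂(P(1)/Q(1)) = 0.0098·log₂(0.0098/0.2983) = -0.04829
  P(2)·log₂(P(2)/Q(2)) = 0.7972·log₂(0.7972/0.0858) = 2.56371
  P(3)·log₂(P(3)/Q(3)) = 0.0098·log₂(0.0098/0.3558) = -0.05078
  P(4)·log₂(P(4)/Q(4)) = 0.1832·log₂(0.1832/0.2601) = -0.09263

D_KL(P||Q) = -0.04829 + 2.56371 - 0.05078 - 0.09263 = 2.37201 ≈ 2.3720 bits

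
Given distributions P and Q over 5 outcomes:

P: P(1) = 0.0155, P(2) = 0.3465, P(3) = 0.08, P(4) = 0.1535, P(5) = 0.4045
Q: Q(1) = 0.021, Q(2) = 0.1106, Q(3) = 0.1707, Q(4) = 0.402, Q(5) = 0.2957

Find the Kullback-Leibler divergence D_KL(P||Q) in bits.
0.4462 bits

D_KL(P||Q) = Σ P(x) log₂(P(x)/Q(x))

Computing term by term:
  P(1)·log₂(P(1)/Q(1)) = 0.0155·log₂(0.0155/0.021) = -0.00679
  P(2)·log₂(P(2)/Q(2)) = 0.3465·log₂(0.3465/0.1106) = 0.57086
  P(3)·log₂(P(3)/Q(3)) = 0.08·log₂(0.08/0.1707) = -0.08747
  P(4)·log₂(P(4)/Q(4)) = 0.1535·log₂(0.1535/0.402) = -0.21320
  P(5)·log₂(P(5)/Q(5)) = 0.4045·log₂(0.4045/0.2957) = 0.18284

D_KL(P||Q) = -0.00679 + 0.57086 - 0.08747 - 0.21320 + 0.18284 = 0.44624 ≈ 0.4462 bits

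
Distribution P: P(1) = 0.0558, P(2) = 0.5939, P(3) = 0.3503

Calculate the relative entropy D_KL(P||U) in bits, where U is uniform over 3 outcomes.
0.3761 bits

U(i) = 1/3 for all i

D_KL(P||U) = Σ P(x) log₂(P(x) / (1/3))
           = Σ P(x) log₂(P(x)) + log₂(3)
           = log₂(3) - H(P)

H(P) = -Σ P(x) log₂(P(x)):
  -P(1)·log₂(P(1)) = -(0.0558)·log₂(0.0558) = 0.23233
  -P(2)·log₂(P(2)) = -(0.5939)·log₂(0.5939) = 0.44644
  -P(3)·log₂(P(3)) = -(0.3503)·log₂(0.3503) = 0.53012
H(P) = 0.23233 + 0.44644 + 0.53012 = 1.20889 bits

log₂(3) = 1.58496 bits

D_KL(P||U) = 1.58496 - 1.20889 = 0.37607 ≈ 0.3761 bits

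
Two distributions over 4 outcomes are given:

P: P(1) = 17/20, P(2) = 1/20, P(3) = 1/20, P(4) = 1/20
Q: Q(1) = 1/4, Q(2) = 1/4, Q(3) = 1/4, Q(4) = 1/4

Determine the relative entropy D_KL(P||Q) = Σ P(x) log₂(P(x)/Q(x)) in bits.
1.1524 bits

D_KL(P||Q) = Σ P(x) log₂(P(x)/Q(x))

Computing term by term:
  P(1)·log₂(P(1)/Q(1)) = (17/20)·log₂((17/20)/(1/4)) = 1.50070
  P(2)·log₂(P(2)/Q(2)) = (1/20)·log₂((1/20)/(1/4)) = -0.11610
  P(3)·log₂(P(3)/Q(3)) = (1/20)·log₂((1/20)/(1/4)) = -0.11610
  P(4)·log₂(P(4)/Q(4)) = (1/20)·log₂((1/20)/(1/4)) = -0.11610

D_KL(P||Q) = 1.50070 - 0.11610 - 0.11610 - 0.11610 = 1.15240 ≈ 1.1524 bits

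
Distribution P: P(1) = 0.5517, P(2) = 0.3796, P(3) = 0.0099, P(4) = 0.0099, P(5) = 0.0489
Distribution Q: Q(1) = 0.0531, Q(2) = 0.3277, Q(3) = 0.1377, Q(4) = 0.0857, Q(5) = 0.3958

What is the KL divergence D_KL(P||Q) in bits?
1.7277 bits

D_KL(P||Q) = Σ P(x) log₂(P(x)/Q(x))

Computing term by term:
  P(1)·log₂(P(1)/Q(1)) = 0.5517·log₂(0.5517/0.0531) = 1.86315
  P(2)·log₂(P(2)/Q(2)) = 0.3796·log₂(0.3796/0.3277) = 0.08051
  P(3)·log₂(P(3)/Q(3)) = 0.0099·log₂(0.0099/0.1377) = -0.03760
  P(4)·log₂(P(4)/Q(4)) = 0.0099·log₂(0.0099/0.0857) = -0.03083
  P(5)·log₂(P(5)/Q(5)) = 0.0489·log₂(0.0489/0.3958) = -0.14752

D_KL(P||Q) = 1.86315 + 0.08051 - 0.03760 - 0.03083 - 0.14752 = 1.72771 ≈ 1.7277 bits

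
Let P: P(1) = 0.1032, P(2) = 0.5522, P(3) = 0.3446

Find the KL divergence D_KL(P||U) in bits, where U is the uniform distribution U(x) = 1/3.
0.2441 bits

U(i) = 1/3 for all i

D_KL(P||U) = Σ P(x) log₂(P(x) / (1/3))
           = Σ P(x) log₂(P(x)) + log₂(3)
           = log₂(3) - H(P)

H(P) = -Σ P(x) log₂(P(x)):
  -P(1)·log₂(P(1)) = -(0.1032)·log₂(0.1032) = 0.33813
  -P(2)·log₂(P(2)) = -(0.5522)·log₂(0.5522) = 0.47309
  -P(3)·log₂(P(3)) = -(0.3446)·log₂(0.3446) = 0.52965
H(P) = 0.33813 + 0.47309 + 0.52965 = 1.34087 bits

log₂(3) = 1.58496 bits

D_KL(P||U) = 1.58496 - 1.34087 = 0.24409 ≈ 0.2441 bits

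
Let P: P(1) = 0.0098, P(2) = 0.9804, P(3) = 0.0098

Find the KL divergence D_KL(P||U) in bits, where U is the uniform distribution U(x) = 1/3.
1.4262 bits

U(i) = 1/3 for all i

D_KL(P||U) = Σ P(x) log₂(P(x) / (1/3))
           = Σ P(x) log₂(P(x)) + log₂(3)
           = log₂(3) - H(P)

H(P) = -Σ P(x) log₂(P(x)):
  -P(1)·log₂(P(1)) = -(0.0098)·log₂(0.0098) = 0.06540
  -P(2)·log₂(P(2)) = -(0.9804)·log₂(0.9804) = 0.02800
  -P(3)·log₂(P(3)) = -(0.0098)·log₂(0.0098) = 0.06540
H(P) = 0.06540 + 0.02800 + 0.06540 = 0.15880 bits

log₂(3) = 1.58496 bits

D_KL(P||U) = 1.58496 - 0.15880 = 1.42616 ≈ 1.4262 bits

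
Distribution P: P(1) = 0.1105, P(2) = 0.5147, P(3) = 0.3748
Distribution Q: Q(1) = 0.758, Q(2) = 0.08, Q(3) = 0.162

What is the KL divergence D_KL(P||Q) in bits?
1.5289 bits

D_KL(P||Q) = Σ P(x) log₂(P(x)/Q(x))

Computing term by term:
  P(1)·log₂(P(1)/Q(1)) = 0.1105·log₂(0.1105/0.758) = -0.30699
  P(2)·log₂(P(2)/Q(2)) = 0.5147·log₂(0.5147/0.08) = 1.38231
  P(3)·log₂(P(3)/Q(3)) = 0.3748·log₂(0.3748/0.162) = 0.45356

D_KL(P||Q) = -0.30699 + 1.38231 + 0.45356 = 1.52888 ≈ 1.5289 bits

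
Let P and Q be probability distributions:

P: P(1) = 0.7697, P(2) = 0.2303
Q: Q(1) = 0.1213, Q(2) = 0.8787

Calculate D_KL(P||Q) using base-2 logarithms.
1.6069 bits

D_KL(P||Q) = Σ P(x) log₂(P(x)/Q(x))

Computing term by term:
  P(1)·log₂(P(1)/Q(1)) = 0.7697·log₂(0.7697/0.1213) = 2.05180
  P(2)·log₂(P(2)/Q(2)) = 0.2303·log₂(0.2303/0.8787) = -0.44491

D_KL(P||Q) = 2.05180 - 0.44491 = 1.60689 ≈ 1.6069 bits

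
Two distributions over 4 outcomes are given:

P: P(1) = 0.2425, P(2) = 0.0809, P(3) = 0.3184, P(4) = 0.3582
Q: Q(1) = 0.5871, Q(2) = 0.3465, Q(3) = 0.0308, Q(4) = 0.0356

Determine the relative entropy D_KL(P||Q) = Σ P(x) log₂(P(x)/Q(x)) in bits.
1.7869 bits

D_KL(P||Q) = Σ P(x) log₂(P(x)/Q(x))

Computing term by term:
  P(1)·log₂(P(1)/Q(1)) = 0.2425·log₂(0.2425/0.5871) = -0.30934
  P(2)·log₂(P(2)/Q(2)) = 0.0809·log₂(0.0809/0.3465) = -0.16978
  P(3)·log₂(P(3)/Q(3)) = 0.3184·log₂(0.3184/0.0308) = 1.07296
  P(4)·log₂(P(4)/Q(4)) = 0.3582·log₂(0.3582/0.0356) = 1.19310

D_KL(P||Q) = -0.30934 - 0.16978 + 1.07296 + 1.19310 = 1.78694 ≈ 1.7869 bits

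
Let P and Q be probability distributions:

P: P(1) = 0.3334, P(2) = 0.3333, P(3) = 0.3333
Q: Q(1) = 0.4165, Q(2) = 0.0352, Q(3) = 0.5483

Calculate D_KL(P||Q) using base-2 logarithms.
0.7346 bits

D_KL(P||Q) = Σ P(x) log₂(P(x)/Q(x))

Computing term by term:
  P(1)·log₂(P(1)/Q(1)) = 0.3334·log₂(0.3334/0.4165) = -0.10704
  P(2)·log₂(P(2)/Q(2)) = 0.3333·log₂(0.3333/0.0352) = 1.08095
  P(3)·log₂(P(3)/Q(3)) = 0.3333·log₂(0.3333/0.5483) = -0.23936

D_KL(P||Q) = -0.10704 + 1.08095 - 0.23936 = 0.73455 ≈ 0.7346 bits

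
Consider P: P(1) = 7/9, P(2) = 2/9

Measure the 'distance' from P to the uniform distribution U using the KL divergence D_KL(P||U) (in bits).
0.2358 bits

U(i) = 1/2 for all i

D_KL(P||U) = Σ P(x) log₂(P(x) / (1/2))
           = Σ P(x) log₂(P(x)) + log₂(2)
           = log₂(2) - H(P)

H(P) = -Σ P(x) log₂(P(x)):
  -P(1)·log₂(P(1)) = -(7/9)·log₂(7/9) = 0.28200
  -P(2)·log₂(P(2)) = -(2/9)·log₂(2/9) = 0.48221
H(P) = 0.28200 + 0.48221 = 0.76421 bits

log₂(2) = 1.00000 bits

D_KL(P||U) = 1.00000 - 0.76421 = 0.23579 ≈ 0.2358 bits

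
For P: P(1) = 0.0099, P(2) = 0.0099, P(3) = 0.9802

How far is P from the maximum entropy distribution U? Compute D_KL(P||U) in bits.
1.4248 bits

U(i) = 1/3 for all i

D_KL(P||U) = Σ P(x) log₂(P(x) / (1/3))
           = Σ P(x) log₂(P(x)) + log₂(3)
           = log₂(3) - H(P)

H(P) = -Σ P(x) log₂(P(x)):
  -P(1)·log₂(P(1)) = -(0.0099)·log₂(0.0099) = 0.06592
  -P(2)·log₂(P(2)) = -(0.0099)·log₂(0.0099) = 0.06592
  -P(3)·log₂(P(3)) = -(0.9802)·log₂(0.9802) = 0.02828
H(P) = 0.06592 + 0.06592 + 0.02828 = 0.16012 bits

log₂(3) = 1.58496 bits

D_KL(P||U) = 1.58496 - 0.16012 = 1.42484 ≈ 1.4248 bits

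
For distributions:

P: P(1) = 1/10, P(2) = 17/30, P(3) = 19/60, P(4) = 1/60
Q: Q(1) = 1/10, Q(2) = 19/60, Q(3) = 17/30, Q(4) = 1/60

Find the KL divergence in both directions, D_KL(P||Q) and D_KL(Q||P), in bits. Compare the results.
D_KL(P||Q) = 0.2099 bits, D_KL(Q||P) = 0.2099 bits. The two directions give exactly the same value for this pair.

D_KL(P||Q) = Σ P(x) log₂(P(x)/Q(x))

Computing term by term:
  P(1)·log₂(P(1)/Q(1)) = (1/10)·log₂((1/10)/(1/10)) = 0.00000
  P(2)·log₂(P(2)/Q(2)) = (17/30)·log₂((17/30)/(19/60)) = 0.47574
  P(3)·log₂(P(3)/Q(3)) = (19/60)·log₂((19/60)/(17/30)) = -0.26585
  P(4)·log₂(P(4)/Q(4)) = (1/60)·log₂((1/60)/(1/60)) = 0.00000

D_KL(P||Q) = 0.00000 + 0.47574 - 0.26585 + 0.00000 = 0.20989 ≈ 0.2099 bits

D_KL(Q||P) = Σ Q(x) log₂(Q(x)/P(x))

Computing term by term:
  Q(1)·log₂(Q(1)/P(1)) = (1/10)·log₂((1/10)/(1/10)) = 0.00000
  Q(2)·log₂(Q(2)/P(2)) = (19/60)·log₂((19/60)/(17/30)) = -0.26585
  Q(3)·log₂(Q(3)/P(3)) = (17/30)·log₂((17/30)/(19/60)) = 0.47574
  Q(4)·log₂(Q(4)/P(4)) = (1/60)·log₂((1/60)/(1/60)) = 0.00000

D_KL(Q||P) = 0.00000 - 0.26585 + 0.47574 + 0.00000 = 0.20989 ≈ 0.2099 bits

These ARE equal here. Q is P with outcomes relabeled (Q(2) = P(3), Q(3) = P(2)) by a relabeling that is its own inverse, so the two sums contain exactly the same terms in a different order. This is a special case — KL divergence is not symmetric in general: D_KL(P||Q) ≠ D_KL(Q||P) for most P, Q.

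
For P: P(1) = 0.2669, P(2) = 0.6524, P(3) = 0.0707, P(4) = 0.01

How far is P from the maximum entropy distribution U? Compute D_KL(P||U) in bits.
0.7527 bits

U(i) = 1/4 for all i

D_KL(P||U) = Σ P(x) log₂(P(x) / (1/4))
           = Σ P(x) log₂(P(x)) + log₂(4)
           = log₂(4) - H(P)

H(P) = -Σ P(x) log₂(P(x)):
  -P(1)·log₂(P(1)) = -(0.2669)·log₂(0.2669) = 0.50861
  -P(2)·log₂(P(2)) = -(0.6524)·log₂(0.6524) = 0.40199
  -P(3)·log₂(P(3)) = -(0.0707)·log₂(0.0707) = 0.27023
  -P(4)·log₂(P(4)) = -(0.01)·log₂(0.01) = 0.06644
H(P) = 0.50861 + 0.40199 + 0.27023 + 0.06644 = 1.24727 bits

log₂(4) = 2.00000 bits

D_KL(P||U) = 2.00000 - 1.24727 = 0.75273 ≈ 0.7527 bits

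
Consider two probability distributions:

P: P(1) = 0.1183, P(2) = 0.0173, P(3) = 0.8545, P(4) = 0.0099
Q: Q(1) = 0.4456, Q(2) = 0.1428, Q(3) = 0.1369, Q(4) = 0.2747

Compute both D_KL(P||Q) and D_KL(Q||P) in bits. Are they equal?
D_KL(P||Q) = 1.9311 bits, D_KL(Q||P) = 2.2427 bits. No, they are not equal.

D_KL(P||Q) = Σ P(x) log₂(P(x)/Q(x))

Computing term by term:
  P(1)·log₂(P(1)/Q(1)) = 0.1183·log₂(0.1183/0.4456) = -0.22634
  P(2)·log₂(P(2)/Q(2)) = 0.0173·log₂(0.0173/0.1428) = -0.05268
  P(3)·log₂(P(3)/Q(3)) = 0.8545·log₂(0.8545/0.1369) = 2.25755
  P(4)·log₂(P(4)/Q(4)) = 0.0099·log₂(0.0099/0.2747) = -0.04746

D_KL(P||Q) = -0.22634 - 0.05268 + 2.25755 - 0.04746 = 1.93107 ≈ 1.9311 bits

D_KL(Q||P) = Σ Q(x) log₂(Q(x)/P(x))

Computing term by term:
  Q(1)·log₂(Q(1)/P(1)) = 0.4456·log₂(0.4456/0.1183) = 0.85257
  Q(2)·log₂(Q(2)/P(2)) = 0.1428·log₂(0.1428/0.0173) = 0.43485
  Q(3)·log₂(Q(3)/P(3)) = 0.1369·log₂(0.1369/0.8545) = -0.36168
  Q(4)·log₂(Q(4)/P(4)) = 0.2747·log₂(0.2747/0.0099) = 1.31699

D_KL(Q||P) = 0.85257 + 0.43485 - 0.36168 + 1.31699 = 2.24273 ≈ 2.2427 bits

These are NOT equal (difference: 0.3116 bits). KL divergence is asymmetric: D_KL(P||Q) ≠ D_KL(Q||P) in general.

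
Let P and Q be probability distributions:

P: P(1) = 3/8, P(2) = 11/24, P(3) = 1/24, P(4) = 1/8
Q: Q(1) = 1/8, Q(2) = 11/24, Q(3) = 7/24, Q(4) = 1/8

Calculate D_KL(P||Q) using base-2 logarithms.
0.4774 bits

D_KL(P||Q) = Σ P(x) log₂(P(x)/Q(x))

Computing term by term:
  P(1)·log₂(P(1)/Q(1)) = (3/8)·log₂((3/8)/(1/8)) = 0.59436
  P(2)·log₂(P(2)/Q(2)) = (11/24)·log₂((11/24)/(11/24)) = 0.00000
  P(3)·log₂(P(3)/Q(3)) = (1/24)·log₂((1/24)/(7/24)) = -0.11697
  P(4)·log₂(P(4)/Q(4)) = (1/8)·log₂((1/8)/(1/8)) = 0.00000

D_KL(P||Q) = 0.59436 + 0.00000 - 0.11697 + 0.00000 = 0.47739 ≈ 0.4774 bits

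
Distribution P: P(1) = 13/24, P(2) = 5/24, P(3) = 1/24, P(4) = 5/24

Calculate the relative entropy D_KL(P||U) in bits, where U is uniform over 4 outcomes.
0.3869 bits

U(i) = 1/4 for all i

D_KL(P||U) = Σ P(x) log₂(P(x) / (1/4))
           = Σ P(x) log₂(P(x)) + log₂(4)
           = log₂(4) - H(P)

H(P) = -Σ P(x) log₂(P(x)):
  -P(1)·log₂(P(1)) = -(13/24)·log₂(13/24) = 0.47912
  -P(2)·log₂(P(2)) = -(5/24)·log₂(5/24) = 0.47147
  -P(3)·log₂(P(3)) = -(1/24)·log₂(1/24) = 0.19104
  -P(4)·log₂(P(4)) = -(5/24)·log₂(5/24) = 0.47147
H(P) = 0.47912 + 0.47147 + 0.19104 + 0.47147 = 1.61310 bits

log₂(4) = 2.00000 bits

D_KL(P||U) = 2.00000 - 1.61310 = 0.38690 ≈ 0.3869 bits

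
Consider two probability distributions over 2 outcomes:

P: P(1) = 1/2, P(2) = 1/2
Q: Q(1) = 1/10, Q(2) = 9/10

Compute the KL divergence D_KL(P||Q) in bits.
0.7370 bits

D_KL(P||Q) = Σ P(x) log₂(P(x)/Q(x))

Computing term by term:
  P(1)·log₂(P(1)/Q(1)) = (1/2)·log₂((1/2)/(1/10)) = 1.16096
  P(2)·log₂(P(2)/Q(2)) = (1/2)·log₂((1/2)/(9/10)) = -0.42400

D_KL(P||Q) = 1.16096 - 0.42400 = 0.73696 ≈ 0.7370 bits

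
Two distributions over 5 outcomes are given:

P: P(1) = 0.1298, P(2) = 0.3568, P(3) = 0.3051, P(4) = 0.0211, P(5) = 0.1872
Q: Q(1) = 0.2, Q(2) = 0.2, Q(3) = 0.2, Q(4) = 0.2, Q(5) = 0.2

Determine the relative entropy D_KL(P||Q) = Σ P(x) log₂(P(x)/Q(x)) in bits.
0.3166 bits

D_KL(P||Q) = Σ P(x) log₂(P(x)/Q(x))

Computing term by term:
  P(1)·log₂(P(1)/Q(1)) = 0.1298·log₂(0.1298/0.2) = -0.08096
  P(2)·log₂(P(2)/Q(2)) = 0.3568·log₂(0.3568/0.2) = 0.29797
  P(3)·log₂(P(3)/Q(3)) = 0.3051·log₂(0.3051/0.2) = 0.18589
  P(4)·log₂(P(4)/Q(4)) = 0.0211·log₂(0.0211/0.2) = -0.06846
  P(5)·log₂(P(5)/Q(5)) = 0.1872·log₂(0.1872/0.2) = -0.01786

D_KL(P||Q) = -0.08096 + 0.29797 + 0.18589 - 0.06846 - 0.01786 = 0.31658 ≈ 0.3166 bits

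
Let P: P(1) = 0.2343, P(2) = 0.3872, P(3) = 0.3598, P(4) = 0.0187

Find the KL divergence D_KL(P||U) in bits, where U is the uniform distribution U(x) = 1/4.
0.3415 bits

U(i) = 1/4 for all i

D_KL(P||U) = Σ P(x) log₂(P(x) / (1/4))
           = Σ P(x) log₂(P(x)) + log₂(4)
           = log₂(4) - H(P)

H(P) = -Σ P(x) log₂(P(x)):
  -P(1)·log₂(P(1)) = -(0.2343)·log₂(0.2343) = 0.49052
  -P(2)·log₂(P(2)) = -(0.3872)·log₂(0.3872) = 0.53002
  -P(3)·log₂(P(3)) = -(0.3598)·log₂(0.3598) = 0.53061
  -P(4)·log₂(P(4)) = -(0.0187)·log₂(0.0187) = 0.10735
H(P) = 0.49052 + 0.53002 + 0.53061 + 0.10735 = 1.65850 bits

log₂(4) = 2.00000 bits

D_KL(P||U) = 2.00000 - 1.65850 = 0.34150 ≈ 0.3415 bits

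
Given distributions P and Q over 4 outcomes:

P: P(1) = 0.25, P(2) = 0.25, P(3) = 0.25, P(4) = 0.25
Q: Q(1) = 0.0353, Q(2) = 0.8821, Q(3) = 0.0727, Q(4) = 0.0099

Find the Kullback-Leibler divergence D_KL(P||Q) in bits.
1.8614 bits

D_KL(P||Q) = Σ P(x) log₂(P(x)/Q(x))

Computing term by term:
  P(1)·log₂(P(1)/Q(1)) = 0.25·log₂(0.25/0.0353) = 0.70605
  P(2)·log₂(P(2)/Q(2)) = 0.25·log₂(0.25/0.8821) = -0.45475
  P(3)·log₂(P(3)/Q(3)) = 0.25·log₂(0.25/0.0727) = 0.44548
  P(4)·log₂(P(4)/Q(4)) = 0.25·log₂(0.25/0.0099) = 1.16459

D_KL(P||Q) = 0.70605 - 0.45475 + 0.44548 + 1.16459 = 1.86137 ≈ 1.8614 bits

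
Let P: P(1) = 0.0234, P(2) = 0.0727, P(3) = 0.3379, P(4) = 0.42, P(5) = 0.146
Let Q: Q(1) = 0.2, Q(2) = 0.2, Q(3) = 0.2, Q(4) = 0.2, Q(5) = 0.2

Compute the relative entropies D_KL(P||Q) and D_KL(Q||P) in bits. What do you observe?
D_KL(P||Q) = 0.4604 bits, D_KL(Q||P) = 0.6365 bits. The two directions give different values (D_KL(Q||P) exceeds D_KL(P||Q) by 0.1761 bits): KL divergence is asymmetric.

D_KL(P||Q) = Σ P(x) log₂(P(x)/Q(x))

Computing term by term:
  P(1)·log₂(P(1)/Q(1)) = 0.0234·log₂(0.0234/0.2) = -0.07243
  P(2)·log₂(P(2)/Q(2)) = 0.0727·log₂(0.0727/0.2) = -0.10614
  P(3)·log₂(P(3)/Q(3)) = 0.3379·log₂(0.3379/0.2) = 0.25565
  P(4)·log₂(P(4)/Q(4)) = 0.42·log₂(0.42/0.2) = 0.44956
  P(5)·log₂(P(5)/Q(5)) = 0.146·log₂(0.146/0.2) = -0.06629

D_KL(P||Q) = -0.07243 - 0.10614 + 0.25565 + 0.44956 - 0.06629 = 0.46035 ≈ 0.4604 bits

D_KL(Q||P) = Σ Q(x) log₂(Q(x)/P(x))

Computing term by term:
  Q(1)·log₂(Q(1)/P(1)) = 0.2·log₂(0.2/0.0234) = 0.61908
  Q(2)·log₂(Q(2)/P(2)) = 0.2·log₂(0.2/0.0727) = 0.29199
  Q(3)·log₂(Q(3)/P(3)) = 0.2·log₂(0.2/0.3379) = -0.15132
  Q(4)·log₂(Q(4)/P(4)) = 0.2·log₂(0.2/0.42) = -0.21408
  Q(5)·log₂(Q(5)/P(5)) = 0.2·log₂(0.2/0.146) = 0.09081

D_KL(Q||P) = 0.61908 + 0.29199 - 0.15132 - 0.21408 + 0.09081 = 0.63648 ≈ 0.6365 bits

These are NOT equal (difference: 0.1761 bits). KL divergence is asymmetric: D_KL(P||Q) ≠ D_KL(Q||P) in general.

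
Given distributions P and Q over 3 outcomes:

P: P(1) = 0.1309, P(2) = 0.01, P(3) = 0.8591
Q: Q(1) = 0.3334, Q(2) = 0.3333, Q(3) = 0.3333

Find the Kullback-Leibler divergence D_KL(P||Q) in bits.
0.9464 bits

D_KL(P||Q) = Σ P(x) log₂(P(x)/Q(x))

Computing term by term:
  P(1)·log₂(P(1)/Q(1)) = 0.1309·log₂(0.1309/0.3334) = -0.17656
  P(2)·log₂(P(2)/Q(2)) = 0.01·log₂(0.01/0.3333) = -0.05059
  P(3)·log₂(P(3)/Q(3)) = 0.8591·log₂(0.8591/0.3333) = 1.17353

D_KL(P||Q) = -0.17656 - 0.05059 + 1.17353 = 0.94638 ≈ 0.9464 bits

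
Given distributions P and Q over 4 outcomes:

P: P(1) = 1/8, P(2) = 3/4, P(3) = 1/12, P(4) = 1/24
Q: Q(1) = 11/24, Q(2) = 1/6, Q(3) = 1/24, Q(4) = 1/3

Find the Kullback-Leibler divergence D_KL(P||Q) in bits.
1.3515 bits

D_KL(P||Q) = Σ P(x) log₂(P(x)/Q(x))

Computing term by term:
  P(1)·log₂(P(1)/Q(1)) = (1/8)·log₂((1/8)/(11/24)) = -0.23431
  P(2)·log₂(P(2)/Q(2)) = (3/4)·log₂((3/4)/(1/6)) = 1.62744
  P(3)·log₂(P(3)/Q(3)) = (1/12)·log₂((1/12)/(1/24)) = 0.08333
  P(4)·log₂(P(4)/Q(4)) = (1/24)·log₂((1/24)/(1/3)) = -0.12500

D_KL(P||Q) = -0.23431 + 1.62744 + 0.08333 - 0.12500 = 1.35146 ≈ 1.3515 bits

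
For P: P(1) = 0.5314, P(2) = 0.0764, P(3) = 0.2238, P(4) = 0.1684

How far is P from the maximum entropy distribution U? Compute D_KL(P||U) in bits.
0.3157 bits

U(i) = 1/4 for all i

D_KL(P||U) = Σ P(x) log₂(P(x) / (1/4))
           = Σ P(x) log₂(P(x)) + log₂(4)
           = log₂(4) - H(P)

H(P) = -Σ P(x) log₂(P(x)):
  -P(1)·log₂(P(1)) = -(0.5314)·log₂(0.5314) = 0.48471
  -P(2)·log₂(P(2)) = -(0.0764)·log₂(0.0764) = 0.28347
  -P(3)·log₂(P(3)) = -(0.2238)·log₂(0.2238) = 0.48334
  -P(4)·log₂(P(4)) = -(0.1684)·log₂(0.1684) = 0.43279
H(P) = 0.48471 + 0.28347 + 0.48334 + 0.43279 = 1.68431 bits

log₂(4) = 2.00000 bits

D_KL(P||U) = 2.00000 - 1.68431 = 0.31569 ≈ 0.3157 bits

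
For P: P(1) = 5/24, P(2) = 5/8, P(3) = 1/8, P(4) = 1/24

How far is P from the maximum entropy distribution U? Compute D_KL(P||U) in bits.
0.5387 bits

U(i) = 1/4 for all i

D_KL(P||U) = Σ P(x) log₂(P(x) / (1/4))
           = Σ P(x) log₂(P(x)) + log₂(4)
           = log₂(4) - H(P)

H(P) = -Σ P(x) log₂(P(x)):
  -P(1)·log₂(P(1)) = -(5/24)·log₂(5/24) = 0.47147
  -P(2)·log₂(P(2)) = -(5/8)·log₂(5/8) = 0.42379
  -P(3)·log₂(P(3)) = -(1/8)·log₂(1/8) = 0.37500
  -P(4)·log₂(P(4)) = -(1/24)·log₂(1/24) = 0.19104
H(P) = 0.47147 + 0.42379 + 0.37500 + 0.19104 = 1.46130 bits

log₂(4) = 2.00000 bits

D_KL(P||U) = 2.00000 - 1.46130 = 0.53870 ≈ 0.5387 bits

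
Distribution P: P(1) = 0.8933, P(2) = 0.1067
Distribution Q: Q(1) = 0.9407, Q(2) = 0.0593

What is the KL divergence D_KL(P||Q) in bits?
0.0238 bits

D_KL(P||Q) = Σ P(x) log₂(P(x)/Q(x))

Computing term by term:
  P(1)·log₂(P(1)/Q(1)) = 0.8933·log₂(0.8933/0.9407) = -0.06663
  P(2)·log₂(P(2)/Q(2)) = 0.1067·log₂(0.1067/0.0593) = 0.09042

D_KL(P||Q) = -0.06663 + 0.09042 = 0.02379 ≈ 0.0238 bits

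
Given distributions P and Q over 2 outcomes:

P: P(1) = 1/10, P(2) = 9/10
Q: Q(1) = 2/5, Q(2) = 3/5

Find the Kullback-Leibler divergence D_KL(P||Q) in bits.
0.3265 bits

D_KL(P||Q) = Σ P(x) log₂(P(x)/Q(x))

Computing term by term:
  P(1)·log₂(P(1)/Q(1)) = (1/10)·log₂((1/10)/(2/5)) = -0.20000
  P(2)·log₂(P(2)/Q(2)) = (9/10)·log₂((9/10)/(3/5)) = 0.52647

D_KL(P||Q) = -0.20000 + 0.52647 = 0.32647 ≈ 0.3265 bits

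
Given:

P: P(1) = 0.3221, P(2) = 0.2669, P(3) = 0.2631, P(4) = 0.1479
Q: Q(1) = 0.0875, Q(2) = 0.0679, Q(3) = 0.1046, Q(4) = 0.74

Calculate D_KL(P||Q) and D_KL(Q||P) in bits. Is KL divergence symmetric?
D_KL(P||Q) = 1.1392 bits, D_KL(Q||P) = 1.2812 bits. No, KL divergence is not symmetric.

D_KL(P||Q) = Σ P(x) log₂(P(x)/Q(x))

Computing term by term:
  P(1)·log₂(P(1)/Q(1)) = 0.3221·log₂(0.3221/0.0875) = 0.60560
  P(2)·log₂(P(2)/Q(2)) = 0.2669·log₂(0.2669/0.0679) = 0.52708
  P(3)·log₂(P(3)/Q(3)) = 0.2631·log₂(0.2631/0.1046) = 0.35011
  P(4)·log₂(P(4)/Q(4)) = 0.1479·log₂(0.1479/0.74) = -0.34356

D_KL(P||Q) = 0.60560 + 0.52708 + 0.35011 - 0.34356 = 1.13923 ≈ 1.1392 bits

D_KL(Q||P) = Σ Q(x) log₂(Q(x)/P(x))

Computing term by term:
  Q(1)·log₂(Q(1)/P(1)) = 0.0875·log₂(0.0875/0.3221) = -0.16451
  Q(2)·log₂(Q(2)/P(2)) = 0.0679·log₂(0.0679/0.2669) = -0.13409
  Q(3)·log₂(Q(3)/P(3)) = 0.1046·log₂(0.1046/0.2631) = -0.13919
  Q(4)·log₂(Q(4)/P(4)) = 0.74·log₂(0.74/0.1479) = 1.71895

D_KL(Q||P) = -0.16451 - 0.13409 - 0.13919 + 1.71895 = 1.28116 ≈ 1.2812 bits

These are NOT equal (difference: 0.1420 bits). KL divergence is asymmetric: D_KL(P||Q) ≠ D_KL(Q||P) in general.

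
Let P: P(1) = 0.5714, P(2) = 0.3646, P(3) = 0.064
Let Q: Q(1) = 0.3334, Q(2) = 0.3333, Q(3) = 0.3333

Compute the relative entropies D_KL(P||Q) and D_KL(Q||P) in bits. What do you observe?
D_KL(P||Q) = 0.3390 bits, D_KL(Q||P) = 0.4912 bits. The two directions give different values (D_KL(Q||P) exceeds D_KL(P||Q) by 0.1522 bits): KL divergence is asymmetric.

D_KL(P||Q) = Σ P(x) log₂(P(x)/Q(x))

Computing term by term:
  P(1)·log₂(P(1)/Q(1)) = 0.5714·log₂(0.5714/0.3334) = 0.44412
  P(2)·log₂(P(2)/Q(2)) = 0.3646·log₂(0.3646/0.3333) = 0.04721
  P(3)·log₂(P(3)/Q(3)) = 0.064·log₂(0.064/0.3333) = -0.15236

D_KL(P||Q) = 0.44412 + 0.04721 - 0.15236 = 0.33897 ≈ 0.3390 bits

D_KL(Q||P) = Σ Q(x) log₂(Q(x)/P(x))

Computing term by term:
  Q(1)·log₂(Q(1)/P(1)) = 0.3334·log₂(0.3334/0.5714) = -0.25913
  Q(2)·log₂(Q(2)/P(2)) = 0.3333·log₂(0.3333/0.3646) = -0.04316
  Q(3)·log₂(Q(3)/P(3)) = 0.3333·log₂(0.3333/0.064) = 0.79348

D_KL(Q||P) = -0.25913 - 0.04316 + 0.79348 = 0.49119 ≈ 0.4912 bits

These are NOT equal (difference: 0.1522 bits). KL divergence is asymmetric: D_KL(P||Q) ≠ D_KL(Q||P) in general.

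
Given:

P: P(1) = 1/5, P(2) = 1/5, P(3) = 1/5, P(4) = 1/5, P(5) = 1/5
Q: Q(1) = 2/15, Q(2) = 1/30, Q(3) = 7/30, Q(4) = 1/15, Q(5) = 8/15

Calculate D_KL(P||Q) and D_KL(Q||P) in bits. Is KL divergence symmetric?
D_KL(P||Q) = 0.6235 bits, D_KL(Q||P) = 0.5368 bits. No, KL divergence is not symmetric.

D_KL(P||Q) = Σ P(x) log₂(P(x)/Q(x))

Computing term by term:
  P(1)·log₂(P(1)/Q(1)) = (1/5)·log₂((1/5)/(2/15)) = 0.11699
  P(2)·log₂(P(2)/Q(2)) = (1/5)·log₂((1/5)/(1/30)) = 0.51699
  P(3)·log₂(P(3)/Q(3)) = (1/5)·log₂((1/5)/(7/30)) = -0.04448
  P(4)·log₂(P(4)/Q(4)) = (1/5)·log₂((1/5)/(1/15)) = 0.31699
  P(5)·log₂(P(5)/Q(5)) = (1/5)·log₂((1/5)/(8/15)) = -0.28301

D_KL(P||Q) = 0.11699 + 0.51699 - 0.04448 + 0.31699 - 0.28301 = 0.62348 ≈ 0.6235 bits

D_KL(Q||P) = Σ Q(x) log₂(Q(x)/P(x))

Computing term by term:
  Q(1)·log₂(Q(1)/P(1)) = (2/15)·log₂((2/15)/(1/5)) = -0.07800
  Q(2)·log₂(Q(2)/P(2)) = (1/30)·log₂((1/30)/(1/5)) = -0.08617
  Q(3)·log₂(Q(3)/P(3)) = (7/30)·log₂((7/30)/(1/5)) = 0.05189
  Q(4)·log₂(Q(4)/P(4)) = (1/15)·log₂((1/15)/(1/5)) = -0.10566
  Q(5)·log₂(Q(5)/P(5)) = (8/15)·log₂((8/15)/(1/5)) = 0.75469

D_KL(Q||P) = -0.07800 - 0.08617 + 0.05189 - 0.10566 + 0.75469 = 0.53675 ≈ 0.5368 bits

These are NOT equal (difference: 0.0867 bits). KL divergence is asymmetric: D_KL(P||Q) ≠ D_KL(Q||P) in general.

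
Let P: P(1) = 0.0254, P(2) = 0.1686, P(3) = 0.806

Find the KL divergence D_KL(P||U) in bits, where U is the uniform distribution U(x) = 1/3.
0.7666 bits

U(i) = 1/3 for all i

D_KL(P||U) = Σ P(x) log₂(P(x) / (1/3))
           = Σ P(x) log₂(P(x)) + log₂(3)
           = log₂(3) - H(P)

H(P) = -Σ P(x) log₂(P(x)):
  -P(1)·log₂(P(1)) = -(0.0254)·log₂(0.0254) = 0.13460
  -P(2)·log₂(P(2)) = -(0.1686)·log₂(0.1686) = 0.43302
  -P(3)·log₂(P(3)) = -(0.806)·log₂(0.806) = 0.25079
H(P) = 0.13460 + 0.43302 + 0.25079 = 0.81841 bits

log₂(3) = 1.58496 bits

D_KL(P||U) = 1.58496 - 0.81841 = 0.76655 ≈ 0.7666 bits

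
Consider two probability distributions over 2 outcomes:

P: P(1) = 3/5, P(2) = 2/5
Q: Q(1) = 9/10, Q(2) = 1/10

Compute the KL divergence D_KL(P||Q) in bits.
0.4490 bits

D_KL(P||Q) = Σ P(x) log₂(P(x)/Q(x))

Computing term by term:
  P(1)·log₂(P(1)/Q(1)) = (3/5)·log₂((3/5)/(9/10)) = -0.35098
  P(2)·log₂(P(2)/Q(2)) = (2/5)·log₂((2/5)/(1/10)) = 0.80000

D_KL(P||Q) = -0.35098 + 0.80000 = 0.44902 ≈ 0.4490 bits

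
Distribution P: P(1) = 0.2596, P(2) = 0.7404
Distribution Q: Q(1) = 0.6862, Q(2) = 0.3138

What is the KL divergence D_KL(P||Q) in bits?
0.5529 bits

D_KL(P||Q) = Σ P(x) log₂(P(x)/Q(x))

Computing term by term:
  P(1)·log₂(P(1)/Q(1)) = 0.2596·log₂(0.2596/0.6862) = -0.36405
  P(2)·log₂(P(2)/Q(2)) = 0.7404·log₂(0.7404/0.3138) = 0.91696

D_KL(P||Q) = -0.36405 + 0.91696 = 0.55291 ≈ 0.5529 bits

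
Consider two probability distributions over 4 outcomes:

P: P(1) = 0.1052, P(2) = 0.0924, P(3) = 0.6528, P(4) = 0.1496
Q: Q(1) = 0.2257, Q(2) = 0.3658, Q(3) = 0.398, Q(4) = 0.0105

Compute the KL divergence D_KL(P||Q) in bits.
0.7401 bits

D_KL(P||Q) = Σ P(x) log₂(P(x)/Q(x))

Computing term by term:
  P(1)·log₂(P(1)/Q(1)) = 0.1052·log₂(0.1052/0.2257) = -0.11585
  P(2)·log₂(P(2)/Q(2)) = 0.0924·log₂(0.0924/0.3658) = -0.18342
  P(3)·log₂(P(3)/Q(3)) = 0.6528·log₂(0.6528/0.398) = 0.46602
  P(4)·log₂(P(4)/Q(4)) = 0.1496·log₂(0.1496/0.0105) = 0.57336

D_KL(P||Q) = -0.11585 - 0.18342 + 0.46602 + 0.57336 = 0.74011 ≈ 0.7401 bits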